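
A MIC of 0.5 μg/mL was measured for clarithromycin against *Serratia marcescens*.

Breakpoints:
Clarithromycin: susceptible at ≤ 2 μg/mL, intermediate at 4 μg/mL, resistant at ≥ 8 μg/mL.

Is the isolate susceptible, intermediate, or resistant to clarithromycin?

S

Clarithromycin: 0.5 μg/mL is ≤ 2 μg/mL — susceptible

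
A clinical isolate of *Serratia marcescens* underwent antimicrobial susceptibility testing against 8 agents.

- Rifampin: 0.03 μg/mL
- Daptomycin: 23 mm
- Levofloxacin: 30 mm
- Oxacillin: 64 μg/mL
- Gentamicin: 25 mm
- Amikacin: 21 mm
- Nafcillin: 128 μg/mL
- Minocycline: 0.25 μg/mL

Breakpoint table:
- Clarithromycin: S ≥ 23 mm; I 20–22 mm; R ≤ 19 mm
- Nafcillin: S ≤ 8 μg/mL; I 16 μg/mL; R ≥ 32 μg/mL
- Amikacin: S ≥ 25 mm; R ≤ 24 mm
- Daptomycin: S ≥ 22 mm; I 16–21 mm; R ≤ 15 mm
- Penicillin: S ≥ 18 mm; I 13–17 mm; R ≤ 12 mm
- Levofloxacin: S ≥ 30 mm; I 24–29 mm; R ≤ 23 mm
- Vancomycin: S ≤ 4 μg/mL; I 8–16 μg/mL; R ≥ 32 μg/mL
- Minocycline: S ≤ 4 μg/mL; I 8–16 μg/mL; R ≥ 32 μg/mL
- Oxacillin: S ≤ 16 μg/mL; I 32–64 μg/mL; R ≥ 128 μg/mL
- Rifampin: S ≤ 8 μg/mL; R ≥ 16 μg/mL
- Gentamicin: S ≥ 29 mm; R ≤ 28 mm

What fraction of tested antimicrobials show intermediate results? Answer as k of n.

1 of 8

Rifampin (0.03 μg/mL) ≤ 8 μg/mL → susceptible
Daptomycin (23 mm) ≥ 22 mm ⇒ Susceptible
Levofloxacin: 30 mm is ≥ 30 mm ⇒ Susceptible
Oxacillin (64 μg/mL) in 32–64 μg/mL → Intermediate
Gentamicin 25 mm: ≤ 28 mm → Resistant
Amikacin (21 mm) ≤ 24 mm ⇒ Resistant
Nafcillin: 128 μg/mL is ≥ 32 μg/mL — Resistant
Minocycline 0.25 μg/mL: ≤ 4 μg/mL → S
Intermediate: 1/8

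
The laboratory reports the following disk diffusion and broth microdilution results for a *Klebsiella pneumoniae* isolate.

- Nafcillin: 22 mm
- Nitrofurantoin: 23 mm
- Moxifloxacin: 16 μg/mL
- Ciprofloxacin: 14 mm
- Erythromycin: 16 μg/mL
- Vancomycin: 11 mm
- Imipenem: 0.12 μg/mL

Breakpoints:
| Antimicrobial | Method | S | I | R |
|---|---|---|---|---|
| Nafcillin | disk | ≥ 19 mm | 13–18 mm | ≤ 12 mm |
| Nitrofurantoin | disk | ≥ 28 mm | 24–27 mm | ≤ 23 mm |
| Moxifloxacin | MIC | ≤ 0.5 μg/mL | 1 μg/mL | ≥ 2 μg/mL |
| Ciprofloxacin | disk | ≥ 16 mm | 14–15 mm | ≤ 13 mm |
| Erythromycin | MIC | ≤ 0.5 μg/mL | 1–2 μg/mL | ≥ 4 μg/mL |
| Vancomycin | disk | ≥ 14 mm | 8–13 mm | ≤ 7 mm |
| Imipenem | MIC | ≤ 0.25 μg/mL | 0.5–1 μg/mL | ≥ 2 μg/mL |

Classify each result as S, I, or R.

Nafcillin 22 mm: ≥ 19 mm — susceptible
Nitrofurantoin 23 mm: ≤ 23 mm → Resistant
Moxifloxacin: 16 μg/mL is ≥ 2 μg/mL → resistant
Ciprofloxacin (14 mm) in 14–15 mm ⇒ I
Erythromycin (16 μg/mL) ≥ 4 μg/mL → resistant
Vancomycin 11 mm: in 8–13 mm — I
Imipenem 0.12 μg/mL: ≤ 0.25 μg/mL — Susceptible

S, R, R, I, R, I, S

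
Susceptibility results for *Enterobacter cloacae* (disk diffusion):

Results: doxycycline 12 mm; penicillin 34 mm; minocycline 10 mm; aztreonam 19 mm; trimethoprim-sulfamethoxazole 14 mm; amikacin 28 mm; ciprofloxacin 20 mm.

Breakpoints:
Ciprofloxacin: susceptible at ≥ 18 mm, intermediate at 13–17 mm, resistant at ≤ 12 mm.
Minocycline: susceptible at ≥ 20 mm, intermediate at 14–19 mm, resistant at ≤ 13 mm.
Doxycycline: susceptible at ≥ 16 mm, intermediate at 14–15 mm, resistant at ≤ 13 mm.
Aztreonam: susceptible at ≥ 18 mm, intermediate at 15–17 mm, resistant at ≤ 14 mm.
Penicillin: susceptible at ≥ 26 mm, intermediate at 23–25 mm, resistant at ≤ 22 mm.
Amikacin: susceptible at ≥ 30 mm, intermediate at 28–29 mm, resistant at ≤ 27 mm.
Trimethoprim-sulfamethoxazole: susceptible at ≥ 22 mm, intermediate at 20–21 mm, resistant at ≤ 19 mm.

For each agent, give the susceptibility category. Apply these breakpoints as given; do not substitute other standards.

Doxycycline (12 mm) ≤ 13 mm — resistant
Penicillin 34 mm: ≥ 26 mm ⇒ Susceptible
Minocycline (10 mm) ≤ 13 mm — resistant
Aztreonam 19 mm: ≥ 18 mm — Susceptible
Trimethoprim-sulfamethoxazole (14 mm) ≤ 19 mm → Resistant
Amikacin: 28 mm is in 28–29 mm ⇒ intermediate
Ciprofloxacin: 20 mm is ≥ 18 mm — susceptible

R, S, R, S, R, I, S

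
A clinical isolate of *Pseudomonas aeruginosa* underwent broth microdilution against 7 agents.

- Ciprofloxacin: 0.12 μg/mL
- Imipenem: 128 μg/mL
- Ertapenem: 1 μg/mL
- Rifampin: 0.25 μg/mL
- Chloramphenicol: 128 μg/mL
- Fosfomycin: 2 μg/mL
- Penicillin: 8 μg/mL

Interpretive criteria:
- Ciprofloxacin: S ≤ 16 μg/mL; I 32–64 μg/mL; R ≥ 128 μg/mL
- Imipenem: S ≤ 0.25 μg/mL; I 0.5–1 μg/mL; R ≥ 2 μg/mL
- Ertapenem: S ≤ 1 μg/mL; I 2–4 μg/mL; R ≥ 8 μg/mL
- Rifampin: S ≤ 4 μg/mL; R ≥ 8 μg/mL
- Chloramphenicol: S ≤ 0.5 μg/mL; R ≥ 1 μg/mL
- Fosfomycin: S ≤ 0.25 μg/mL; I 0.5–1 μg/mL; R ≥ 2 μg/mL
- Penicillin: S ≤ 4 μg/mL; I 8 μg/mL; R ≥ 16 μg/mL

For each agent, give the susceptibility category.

S, R, S, S, R, R, I

Ciprofloxacin (0.12 μg/mL) ≤ 16 μg/mL — susceptible
Imipenem (128 μg/mL) ≥ 2 μg/mL → resistant
Ertapenem (1 μg/mL) ≤ 1 μg/mL — Susceptible
Rifampin 0.25 μg/mL: ≤ 4 μg/mL — susceptible
Chloramphenicol 128 μg/mL: ≥ 1 μg/mL ⇒ resistant
Fosfomycin: 2 μg/mL is ≥ 2 μg/mL — Resistant
Penicillin: 8 μg/mL is = 8 μg/mL — I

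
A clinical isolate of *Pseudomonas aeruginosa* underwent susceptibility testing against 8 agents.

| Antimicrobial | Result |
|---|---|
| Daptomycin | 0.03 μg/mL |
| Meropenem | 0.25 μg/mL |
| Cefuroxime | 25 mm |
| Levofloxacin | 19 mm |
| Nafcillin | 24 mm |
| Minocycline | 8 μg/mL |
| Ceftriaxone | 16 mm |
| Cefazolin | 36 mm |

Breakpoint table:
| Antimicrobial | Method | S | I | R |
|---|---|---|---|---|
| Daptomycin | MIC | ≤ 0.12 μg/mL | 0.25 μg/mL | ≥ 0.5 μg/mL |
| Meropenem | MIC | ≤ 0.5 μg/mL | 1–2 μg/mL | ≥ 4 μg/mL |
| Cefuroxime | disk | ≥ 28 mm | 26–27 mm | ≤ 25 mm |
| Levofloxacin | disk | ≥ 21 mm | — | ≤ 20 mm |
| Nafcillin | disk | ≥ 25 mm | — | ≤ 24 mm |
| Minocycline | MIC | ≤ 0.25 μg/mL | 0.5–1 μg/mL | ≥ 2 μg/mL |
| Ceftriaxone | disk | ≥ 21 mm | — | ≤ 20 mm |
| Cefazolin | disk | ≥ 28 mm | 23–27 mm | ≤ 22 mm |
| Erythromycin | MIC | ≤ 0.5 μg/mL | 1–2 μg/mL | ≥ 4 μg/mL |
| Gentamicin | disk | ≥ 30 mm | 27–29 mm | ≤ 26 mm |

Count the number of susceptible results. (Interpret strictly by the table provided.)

Daptomycin (0.03 μg/mL) ≤ 0.12 μg/mL ⇒ Susceptible
Meropenem 0.25 μg/mL: ≤ 0.5 μg/mL → susceptible
Cefuroxime: 25 mm is ≤ 25 mm → resistant
Levofloxacin: 19 mm is ≤ 20 mm → Resistant
Nafcillin (24 mm) ≤ 24 mm — R
Minocycline 8 μg/mL: ≥ 2 μg/mL ⇒ Resistant
Ceftriaxone 16 mm: ≤ 20 mm — resistant
Cefazolin: 36 mm is ≥ 28 mm ⇒ Susceptible
Susceptible: 3

3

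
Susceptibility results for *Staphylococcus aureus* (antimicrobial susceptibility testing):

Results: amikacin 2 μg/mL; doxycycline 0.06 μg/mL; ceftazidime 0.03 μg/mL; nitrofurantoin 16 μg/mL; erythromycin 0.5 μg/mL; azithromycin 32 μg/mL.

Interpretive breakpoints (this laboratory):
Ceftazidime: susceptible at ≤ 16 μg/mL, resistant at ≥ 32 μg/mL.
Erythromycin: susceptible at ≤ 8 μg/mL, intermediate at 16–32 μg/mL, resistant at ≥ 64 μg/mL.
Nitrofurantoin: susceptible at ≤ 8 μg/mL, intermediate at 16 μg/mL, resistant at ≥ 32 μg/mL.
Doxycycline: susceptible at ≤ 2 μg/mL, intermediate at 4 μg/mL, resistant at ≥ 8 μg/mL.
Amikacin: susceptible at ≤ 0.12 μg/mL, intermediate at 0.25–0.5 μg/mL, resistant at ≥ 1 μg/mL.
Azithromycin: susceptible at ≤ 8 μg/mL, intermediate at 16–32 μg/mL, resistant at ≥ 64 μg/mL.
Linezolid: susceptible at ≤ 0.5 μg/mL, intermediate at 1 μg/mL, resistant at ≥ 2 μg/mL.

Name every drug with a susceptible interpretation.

Amikacin 2 μg/mL: ≥ 1 μg/mL → Resistant
Doxycycline: 0.06 μg/mL is ≤ 2 μg/mL — susceptible
Ceftazidime (0.03 μg/mL) ≤ 16 μg/mL ⇒ Susceptible
Nitrofurantoin: 16 μg/mL is = 16 μg/mL — I
Erythromycin: 0.5 μg/mL is ≤ 8 μg/mL — susceptible
Azithromycin 32 μg/mL: in 16–32 μg/mL ⇒ I

doxycycline, ceftazidime, erythromycin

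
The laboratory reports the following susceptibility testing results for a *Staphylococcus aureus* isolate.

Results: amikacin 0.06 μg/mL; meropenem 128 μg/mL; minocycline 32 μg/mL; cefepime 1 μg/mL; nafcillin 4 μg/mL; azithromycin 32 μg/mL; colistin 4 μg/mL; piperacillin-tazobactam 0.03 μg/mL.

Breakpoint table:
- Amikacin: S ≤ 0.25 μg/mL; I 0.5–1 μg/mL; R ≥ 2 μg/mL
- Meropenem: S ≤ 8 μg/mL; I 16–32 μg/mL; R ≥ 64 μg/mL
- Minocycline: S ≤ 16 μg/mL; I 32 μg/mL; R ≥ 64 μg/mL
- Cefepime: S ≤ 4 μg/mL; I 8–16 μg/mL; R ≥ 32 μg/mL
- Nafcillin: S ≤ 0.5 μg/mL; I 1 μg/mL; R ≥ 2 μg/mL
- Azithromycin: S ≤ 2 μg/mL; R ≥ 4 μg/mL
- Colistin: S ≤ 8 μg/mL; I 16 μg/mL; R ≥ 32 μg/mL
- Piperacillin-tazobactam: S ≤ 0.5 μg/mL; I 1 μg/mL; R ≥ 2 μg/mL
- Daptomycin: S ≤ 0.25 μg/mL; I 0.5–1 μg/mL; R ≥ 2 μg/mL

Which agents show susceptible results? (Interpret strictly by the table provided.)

amikacin, cefepime, colistin, piperacillin-tazobactam

Amikacin (0.06 μg/mL) ≤ 0.25 μg/mL — susceptible
Meropenem 128 μg/mL: ≥ 64 μg/mL ⇒ resistant
Minocycline: 32 μg/mL is = 32 μg/mL → I
Cefepime: 1 μg/mL is ≤ 4 μg/mL → S
Nafcillin: 4 μg/mL is ≥ 2 μg/mL ⇒ R
Azithromycin (32 μg/mL) ≥ 4 μg/mL — resistant
Colistin: 4 μg/mL is ≤ 8 μg/mL — susceptible
Piperacillin-tazobactam: 0.03 μg/mL is ≤ 0.5 μg/mL ⇒ susceptible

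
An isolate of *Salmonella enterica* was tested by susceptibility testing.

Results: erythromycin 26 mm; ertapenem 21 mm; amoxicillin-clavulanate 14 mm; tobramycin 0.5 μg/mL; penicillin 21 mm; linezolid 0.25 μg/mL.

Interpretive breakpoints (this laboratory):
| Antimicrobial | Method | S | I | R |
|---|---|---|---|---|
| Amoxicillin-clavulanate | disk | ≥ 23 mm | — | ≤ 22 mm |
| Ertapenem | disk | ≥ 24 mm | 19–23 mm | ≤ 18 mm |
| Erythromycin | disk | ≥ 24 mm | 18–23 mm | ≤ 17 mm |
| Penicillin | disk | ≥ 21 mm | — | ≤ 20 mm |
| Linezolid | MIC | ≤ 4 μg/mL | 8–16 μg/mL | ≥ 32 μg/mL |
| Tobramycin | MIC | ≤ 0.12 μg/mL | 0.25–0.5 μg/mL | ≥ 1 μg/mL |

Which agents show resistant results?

amoxicillin-clavulanate

Erythromycin 26 mm: ≥ 24 mm — susceptible
Ertapenem (21 mm) in 19–23 mm — intermediate
Amoxicillin-clavulanate 14 mm: ≤ 22 mm ⇒ resistant
Tobramycin (0.5 μg/mL) in 0.25–0.5 μg/mL → I
Penicillin (21 mm) ≥ 21 mm ⇒ Susceptible
Linezolid 0.25 μg/mL: ≤ 4 μg/mL — Susceptible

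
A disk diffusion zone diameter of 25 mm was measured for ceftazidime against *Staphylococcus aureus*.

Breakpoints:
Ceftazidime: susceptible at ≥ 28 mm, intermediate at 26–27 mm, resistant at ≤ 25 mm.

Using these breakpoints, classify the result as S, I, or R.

Resistant

Ceftazidime: 25 mm is ≤ 25 mm ⇒ Resistant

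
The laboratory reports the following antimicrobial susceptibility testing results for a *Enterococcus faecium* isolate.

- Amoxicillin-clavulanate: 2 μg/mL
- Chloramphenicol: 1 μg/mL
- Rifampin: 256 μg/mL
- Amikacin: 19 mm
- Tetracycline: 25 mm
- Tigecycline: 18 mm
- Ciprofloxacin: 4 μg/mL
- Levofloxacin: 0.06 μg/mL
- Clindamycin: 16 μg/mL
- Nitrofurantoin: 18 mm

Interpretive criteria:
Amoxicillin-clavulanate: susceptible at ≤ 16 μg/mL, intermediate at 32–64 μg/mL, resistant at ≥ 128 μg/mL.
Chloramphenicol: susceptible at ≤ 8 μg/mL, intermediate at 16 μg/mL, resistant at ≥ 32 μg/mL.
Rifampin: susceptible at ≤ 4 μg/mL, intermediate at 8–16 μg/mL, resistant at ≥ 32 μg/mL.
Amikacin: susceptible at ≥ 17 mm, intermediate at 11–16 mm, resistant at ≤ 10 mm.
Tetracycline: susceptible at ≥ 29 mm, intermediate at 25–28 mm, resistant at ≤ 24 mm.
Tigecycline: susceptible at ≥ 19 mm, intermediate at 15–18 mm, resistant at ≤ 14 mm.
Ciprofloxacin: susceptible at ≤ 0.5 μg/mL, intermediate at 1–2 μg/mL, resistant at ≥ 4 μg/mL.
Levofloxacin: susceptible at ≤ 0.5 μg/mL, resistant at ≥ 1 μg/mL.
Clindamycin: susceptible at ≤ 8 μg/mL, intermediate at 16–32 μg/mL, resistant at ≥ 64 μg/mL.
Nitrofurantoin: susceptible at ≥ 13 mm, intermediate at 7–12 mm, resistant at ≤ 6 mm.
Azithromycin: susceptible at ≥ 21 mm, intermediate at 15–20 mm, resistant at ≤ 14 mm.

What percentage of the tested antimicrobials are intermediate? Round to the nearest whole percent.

Amoxicillin-clavulanate (2 μg/mL) ≤ 16 μg/mL ⇒ S
Chloramphenicol (1 μg/mL) ≤ 8 μg/mL — Susceptible
Rifampin: 256 μg/mL is ≥ 32 μg/mL ⇒ Resistant
Amikacin 19 mm: ≥ 17 mm ⇒ S
Tetracycline: 25 mm is in 25–28 mm — intermediate
Tigecycline: 18 mm is in 15–18 mm — Intermediate
Ciprofloxacin (4 μg/mL) ≥ 4 μg/mL → Resistant
Levofloxacin 0.06 μg/mL: ≤ 0.5 μg/mL → Susceptible
Clindamycin 16 μg/mL: in 16–32 μg/mL → I
Nitrofurantoin (18 mm) ≥ 13 mm — Susceptible
Intermediate: 3/10

30%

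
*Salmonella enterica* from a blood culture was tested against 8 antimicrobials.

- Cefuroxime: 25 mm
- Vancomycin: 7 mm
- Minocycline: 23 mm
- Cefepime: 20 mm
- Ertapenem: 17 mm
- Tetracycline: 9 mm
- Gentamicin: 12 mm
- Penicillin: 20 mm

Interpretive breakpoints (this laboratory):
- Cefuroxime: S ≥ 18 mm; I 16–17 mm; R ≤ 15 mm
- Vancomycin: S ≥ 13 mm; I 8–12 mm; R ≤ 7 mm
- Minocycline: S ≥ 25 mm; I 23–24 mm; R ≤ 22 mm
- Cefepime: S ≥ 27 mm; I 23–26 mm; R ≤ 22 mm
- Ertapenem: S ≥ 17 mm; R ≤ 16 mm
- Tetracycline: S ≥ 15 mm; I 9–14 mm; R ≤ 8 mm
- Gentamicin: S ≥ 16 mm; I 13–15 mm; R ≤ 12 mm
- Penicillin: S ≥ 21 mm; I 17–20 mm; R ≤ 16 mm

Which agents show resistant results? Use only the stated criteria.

vancomycin, cefepime, gentamicin

Cefuroxime (25 mm) ≥ 18 mm ⇒ Susceptible
Vancomycin (7 mm) ≤ 7 mm — resistant
Minocycline (23 mm) in 23–24 mm → intermediate
Cefepime (20 mm) ≤ 22 mm → R
Ertapenem 17 mm: ≥ 17 mm → susceptible
Tetracycline 9 mm: in 9–14 mm → I
Gentamicin (12 mm) ≤ 12 mm — Resistant
Penicillin (20 mm) in 17–20 mm → Intermediate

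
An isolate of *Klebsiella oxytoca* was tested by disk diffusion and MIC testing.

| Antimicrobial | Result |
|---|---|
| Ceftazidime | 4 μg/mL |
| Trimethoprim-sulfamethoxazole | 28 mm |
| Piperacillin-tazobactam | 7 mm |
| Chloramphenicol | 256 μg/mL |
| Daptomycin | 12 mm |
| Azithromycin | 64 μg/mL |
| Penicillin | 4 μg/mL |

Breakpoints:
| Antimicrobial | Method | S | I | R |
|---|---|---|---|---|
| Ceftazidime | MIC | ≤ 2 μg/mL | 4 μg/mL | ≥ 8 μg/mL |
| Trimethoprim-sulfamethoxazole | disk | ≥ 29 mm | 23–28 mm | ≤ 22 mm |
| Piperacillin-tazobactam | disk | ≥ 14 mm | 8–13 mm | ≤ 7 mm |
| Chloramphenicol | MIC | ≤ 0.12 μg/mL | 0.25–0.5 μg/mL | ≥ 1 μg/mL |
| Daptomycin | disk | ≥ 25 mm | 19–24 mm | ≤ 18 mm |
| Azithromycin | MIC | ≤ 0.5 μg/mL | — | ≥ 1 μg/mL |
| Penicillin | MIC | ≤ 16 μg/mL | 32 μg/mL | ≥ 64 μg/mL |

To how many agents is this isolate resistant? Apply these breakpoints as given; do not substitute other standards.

Ceftazidime: 4 μg/mL is = 4 μg/mL ⇒ Intermediate
Trimethoprim-sulfamethoxazole 28 mm: in 23–28 mm ⇒ I
Piperacillin-tazobactam 7 mm: ≤ 7 mm — Resistant
Chloramphenicol (256 μg/mL) ≥ 1 μg/mL — Resistant
Daptomycin (12 mm) ≤ 18 mm — Resistant
Azithromycin 64 μg/mL: ≥ 1 μg/mL ⇒ Resistant
Penicillin: 4 μg/mL is ≤ 16 μg/mL — Susceptible
Resistant: 4

4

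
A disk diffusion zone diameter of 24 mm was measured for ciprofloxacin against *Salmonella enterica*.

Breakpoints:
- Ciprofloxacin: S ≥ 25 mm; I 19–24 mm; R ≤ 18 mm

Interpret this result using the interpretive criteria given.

Intermediate

Ciprofloxacin 24 mm: in 19–24 mm → intermediate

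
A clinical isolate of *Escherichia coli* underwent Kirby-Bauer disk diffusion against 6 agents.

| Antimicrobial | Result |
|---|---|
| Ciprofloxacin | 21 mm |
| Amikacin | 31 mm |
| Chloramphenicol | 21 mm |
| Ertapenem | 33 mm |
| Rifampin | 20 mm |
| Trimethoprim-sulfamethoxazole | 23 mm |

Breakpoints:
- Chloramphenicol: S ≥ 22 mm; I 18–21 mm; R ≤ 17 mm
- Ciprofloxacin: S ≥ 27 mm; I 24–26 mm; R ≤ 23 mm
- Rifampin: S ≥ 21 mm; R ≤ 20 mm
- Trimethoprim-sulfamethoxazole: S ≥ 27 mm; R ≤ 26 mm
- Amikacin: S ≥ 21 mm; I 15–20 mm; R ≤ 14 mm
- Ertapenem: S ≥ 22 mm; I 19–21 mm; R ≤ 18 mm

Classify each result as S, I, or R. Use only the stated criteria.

R, S, I, S, R, R

Ciprofloxacin (21 mm) ≤ 23 mm — Resistant
Amikacin 31 mm: ≥ 21 mm ⇒ Susceptible
Chloramphenicol (21 mm) in 18–21 mm — intermediate
Ertapenem (33 mm) ≥ 22 mm ⇒ susceptible
Rifampin (20 mm) ≤ 20 mm ⇒ resistant
Trimethoprim-sulfamethoxazole: 23 mm is ≤ 26 mm → resistant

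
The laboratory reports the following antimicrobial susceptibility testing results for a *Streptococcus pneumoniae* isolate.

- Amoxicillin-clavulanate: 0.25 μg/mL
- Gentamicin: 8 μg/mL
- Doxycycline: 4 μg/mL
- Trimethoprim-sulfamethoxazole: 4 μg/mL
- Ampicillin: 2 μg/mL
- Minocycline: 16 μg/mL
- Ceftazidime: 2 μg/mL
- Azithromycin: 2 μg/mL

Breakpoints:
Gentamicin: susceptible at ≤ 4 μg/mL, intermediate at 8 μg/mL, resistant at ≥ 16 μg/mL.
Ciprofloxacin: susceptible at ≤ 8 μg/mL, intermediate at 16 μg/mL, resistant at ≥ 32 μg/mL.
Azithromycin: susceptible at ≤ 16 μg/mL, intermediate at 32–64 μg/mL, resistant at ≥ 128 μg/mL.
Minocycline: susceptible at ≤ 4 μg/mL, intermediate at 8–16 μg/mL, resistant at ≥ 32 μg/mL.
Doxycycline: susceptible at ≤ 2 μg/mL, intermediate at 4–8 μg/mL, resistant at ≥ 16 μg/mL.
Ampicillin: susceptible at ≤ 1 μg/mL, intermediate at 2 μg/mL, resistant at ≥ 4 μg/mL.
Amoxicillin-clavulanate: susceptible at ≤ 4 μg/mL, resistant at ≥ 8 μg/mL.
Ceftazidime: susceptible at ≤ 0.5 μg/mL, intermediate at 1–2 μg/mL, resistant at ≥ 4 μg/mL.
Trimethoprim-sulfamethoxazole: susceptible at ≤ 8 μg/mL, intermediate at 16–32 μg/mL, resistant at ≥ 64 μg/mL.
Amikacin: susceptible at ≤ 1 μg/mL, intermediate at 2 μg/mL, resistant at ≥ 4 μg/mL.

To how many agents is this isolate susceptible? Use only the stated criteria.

3

Amoxicillin-clavulanate: 0.25 μg/mL is ≤ 4 μg/mL ⇒ susceptible
Gentamicin 8 μg/mL: = 8 μg/mL → Intermediate
Doxycycline 4 μg/mL: in 4–8 μg/mL — Intermediate
Trimethoprim-sulfamethoxazole: 4 μg/mL is ≤ 8 μg/mL → Susceptible
Ampicillin 2 μg/mL: = 2 μg/mL → Intermediate
Minocycline 16 μg/mL: in 8–16 μg/mL → intermediate
Ceftazidime 2 μg/mL: in 1–2 μg/mL ⇒ intermediate
Azithromycin: 2 μg/mL is ≤ 16 μg/mL → susceptible
Susceptible: 3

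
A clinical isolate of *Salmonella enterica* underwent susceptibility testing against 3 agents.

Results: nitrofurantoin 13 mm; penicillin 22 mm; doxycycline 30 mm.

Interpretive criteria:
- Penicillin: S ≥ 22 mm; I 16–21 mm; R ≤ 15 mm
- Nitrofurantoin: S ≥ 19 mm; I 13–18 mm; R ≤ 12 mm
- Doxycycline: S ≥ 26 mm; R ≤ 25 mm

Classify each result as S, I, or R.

Nitrofurantoin: 13 mm is in 13–18 mm — I
Penicillin (22 mm) ≥ 22 mm — susceptible
Doxycycline: 30 mm is ≥ 26 mm ⇒ susceptible

I, S, S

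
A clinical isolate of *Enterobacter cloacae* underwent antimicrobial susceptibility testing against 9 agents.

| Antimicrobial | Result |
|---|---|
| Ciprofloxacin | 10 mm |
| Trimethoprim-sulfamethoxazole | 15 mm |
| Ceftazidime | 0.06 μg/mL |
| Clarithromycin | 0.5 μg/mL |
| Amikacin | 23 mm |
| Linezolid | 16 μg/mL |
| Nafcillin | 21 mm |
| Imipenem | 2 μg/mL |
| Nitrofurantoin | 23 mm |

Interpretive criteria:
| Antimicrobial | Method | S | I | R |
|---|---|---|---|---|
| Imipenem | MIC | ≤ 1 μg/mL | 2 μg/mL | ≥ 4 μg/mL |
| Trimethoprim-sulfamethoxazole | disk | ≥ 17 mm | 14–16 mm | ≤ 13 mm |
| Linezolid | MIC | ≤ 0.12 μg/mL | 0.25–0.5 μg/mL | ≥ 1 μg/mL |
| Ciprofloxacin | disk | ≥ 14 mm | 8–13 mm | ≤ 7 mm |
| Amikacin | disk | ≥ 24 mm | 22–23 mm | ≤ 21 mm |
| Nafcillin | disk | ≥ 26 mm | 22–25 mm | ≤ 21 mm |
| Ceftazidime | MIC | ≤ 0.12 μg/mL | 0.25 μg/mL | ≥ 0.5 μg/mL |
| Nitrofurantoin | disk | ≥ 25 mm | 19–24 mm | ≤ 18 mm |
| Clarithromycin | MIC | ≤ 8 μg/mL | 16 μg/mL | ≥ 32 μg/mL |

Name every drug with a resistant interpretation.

linezolid, nafcillin

Ciprofloxacin: 10 mm is in 8–13 mm ⇒ intermediate
Trimethoprim-sulfamethoxazole (15 mm) in 14–16 mm → intermediate
Ceftazidime (0.06 μg/mL) ≤ 0.12 μg/mL ⇒ S
Clarithromycin (0.5 μg/mL) ≤ 8 μg/mL — S
Amikacin (23 mm) in 22–23 mm → intermediate
Linezolid: 16 μg/mL is ≥ 1 μg/mL — Resistant
Nafcillin 21 mm: ≤ 21 mm ⇒ R
Imipenem 2 μg/mL: = 2 μg/mL — Intermediate
Nitrofurantoin (23 mm) in 19–24 mm — Intermediate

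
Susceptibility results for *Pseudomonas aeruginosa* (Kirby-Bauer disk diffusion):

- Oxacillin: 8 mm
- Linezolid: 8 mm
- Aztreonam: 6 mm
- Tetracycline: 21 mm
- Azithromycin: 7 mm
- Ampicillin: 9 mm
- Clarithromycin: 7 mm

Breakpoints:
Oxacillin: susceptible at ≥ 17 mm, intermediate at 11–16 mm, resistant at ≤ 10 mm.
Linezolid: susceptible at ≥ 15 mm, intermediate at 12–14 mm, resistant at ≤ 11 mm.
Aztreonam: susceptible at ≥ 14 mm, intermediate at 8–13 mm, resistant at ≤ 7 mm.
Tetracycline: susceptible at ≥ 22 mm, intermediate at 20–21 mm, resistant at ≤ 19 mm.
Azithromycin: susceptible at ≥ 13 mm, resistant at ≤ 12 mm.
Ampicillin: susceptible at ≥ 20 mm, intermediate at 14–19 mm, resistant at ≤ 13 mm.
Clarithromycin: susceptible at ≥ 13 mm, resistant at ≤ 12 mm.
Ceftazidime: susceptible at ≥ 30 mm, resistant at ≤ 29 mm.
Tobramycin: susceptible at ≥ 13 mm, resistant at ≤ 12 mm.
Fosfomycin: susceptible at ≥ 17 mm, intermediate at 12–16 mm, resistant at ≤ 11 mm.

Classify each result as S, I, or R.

R, R, R, I, R, R, R

Oxacillin: 8 mm is ≤ 10 mm — R
Linezolid 8 mm: ≤ 11 mm — R
Aztreonam (6 mm) ≤ 7 mm → R
Tetracycline (21 mm) in 20–21 mm — intermediate
Azithromycin 7 mm: ≤ 12 mm ⇒ R
Ampicillin: 9 mm is ≤ 13 mm ⇒ R
Clarithromycin 7 mm: ≤ 12 mm — resistant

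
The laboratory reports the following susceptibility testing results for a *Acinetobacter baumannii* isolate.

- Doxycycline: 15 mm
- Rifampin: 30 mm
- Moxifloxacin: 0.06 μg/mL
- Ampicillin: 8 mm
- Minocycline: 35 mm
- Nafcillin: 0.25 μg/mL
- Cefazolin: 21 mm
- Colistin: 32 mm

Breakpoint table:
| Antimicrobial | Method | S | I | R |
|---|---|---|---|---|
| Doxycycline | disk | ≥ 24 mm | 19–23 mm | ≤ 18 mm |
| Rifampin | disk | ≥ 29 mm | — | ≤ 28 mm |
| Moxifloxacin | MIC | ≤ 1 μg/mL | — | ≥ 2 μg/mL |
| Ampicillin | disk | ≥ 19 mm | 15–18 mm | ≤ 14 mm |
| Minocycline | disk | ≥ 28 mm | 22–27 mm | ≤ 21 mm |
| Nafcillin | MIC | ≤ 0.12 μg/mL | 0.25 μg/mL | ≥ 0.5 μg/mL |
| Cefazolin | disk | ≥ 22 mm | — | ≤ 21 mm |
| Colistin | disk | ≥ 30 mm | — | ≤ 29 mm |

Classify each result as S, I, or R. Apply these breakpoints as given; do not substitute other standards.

Doxycycline (15 mm) ≤ 18 mm — resistant
Rifampin: 30 mm is ≥ 29 mm — susceptible
Moxifloxacin 0.06 μg/mL: ≤ 1 μg/mL ⇒ S
Ampicillin: 8 mm is ≤ 14 mm — resistant
Minocycline (35 mm) ≥ 28 mm ⇒ Susceptible
Nafcillin: 0.25 μg/mL is = 0.25 μg/mL → I
Cefazolin (21 mm) ≤ 21 mm ⇒ R
Colistin: 32 mm is ≥ 30 mm — Susceptible

R, S, S, R, S, I, R, S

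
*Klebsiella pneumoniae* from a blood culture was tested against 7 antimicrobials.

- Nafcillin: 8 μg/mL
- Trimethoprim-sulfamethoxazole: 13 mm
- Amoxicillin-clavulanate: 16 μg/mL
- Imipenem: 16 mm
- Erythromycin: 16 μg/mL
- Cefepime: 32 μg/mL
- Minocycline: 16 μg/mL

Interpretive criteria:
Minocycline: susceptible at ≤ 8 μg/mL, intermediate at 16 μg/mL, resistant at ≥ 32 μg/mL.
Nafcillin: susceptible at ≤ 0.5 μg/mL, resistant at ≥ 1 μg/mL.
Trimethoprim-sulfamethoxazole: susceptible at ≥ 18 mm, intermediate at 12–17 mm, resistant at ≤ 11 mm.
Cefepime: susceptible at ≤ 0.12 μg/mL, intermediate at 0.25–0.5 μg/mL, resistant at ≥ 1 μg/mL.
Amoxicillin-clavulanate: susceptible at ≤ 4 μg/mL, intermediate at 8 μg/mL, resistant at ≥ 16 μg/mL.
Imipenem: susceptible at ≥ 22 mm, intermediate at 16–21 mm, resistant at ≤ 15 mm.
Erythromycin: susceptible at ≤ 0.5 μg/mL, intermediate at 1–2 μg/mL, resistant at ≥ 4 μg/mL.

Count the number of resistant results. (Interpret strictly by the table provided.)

4

Nafcillin 8 μg/mL: ≥ 1 μg/mL ⇒ resistant
Trimethoprim-sulfamethoxazole: 13 mm is in 12–17 mm — I
Amoxicillin-clavulanate (16 μg/mL) ≥ 16 μg/mL → Resistant
Imipenem: 16 mm is in 16–21 mm ⇒ Intermediate
Erythromycin (16 μg/mL) ≥ 4 μg/mL ⇒ resistant
Cefepime 32 μg/mL: ≥ 1 μg/mL ⇒ R
Minocycline: 16 μg/mL is = 16 μg/mL — I
Resistant: 4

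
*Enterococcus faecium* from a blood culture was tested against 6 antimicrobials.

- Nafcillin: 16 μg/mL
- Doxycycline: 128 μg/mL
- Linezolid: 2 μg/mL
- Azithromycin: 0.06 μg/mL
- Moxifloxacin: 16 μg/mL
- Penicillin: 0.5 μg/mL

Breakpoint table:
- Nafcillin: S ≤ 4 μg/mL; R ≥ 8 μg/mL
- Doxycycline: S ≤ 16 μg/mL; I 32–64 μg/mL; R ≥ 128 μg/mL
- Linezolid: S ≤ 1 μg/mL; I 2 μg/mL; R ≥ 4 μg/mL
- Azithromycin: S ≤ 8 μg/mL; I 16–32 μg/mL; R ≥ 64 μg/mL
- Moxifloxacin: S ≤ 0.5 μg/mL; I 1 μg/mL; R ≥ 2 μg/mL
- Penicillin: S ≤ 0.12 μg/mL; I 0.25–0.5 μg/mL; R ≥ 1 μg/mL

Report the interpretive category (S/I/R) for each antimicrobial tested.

R, R, I, S, R, I

Nafcillin: 16 μg/mL is ≥ 8 μg/mL ⇒ Resistant
Doxycycline 128 μg/mL: ≥ 128 μg/mL — Resistant
Linezolid (2 μg/mL) = 2 μg/mL ⇒ I
Azithromycin 0.06 μg/mL: ≤ 8 μg/mL → Susceptible
Moxifloxacin 16 μg/mL: ≥ 2 μg/mL — resistant
Penicillin: 0.5 μg/mL is in 0.25–0.5 μg/mL ⇒ intermediate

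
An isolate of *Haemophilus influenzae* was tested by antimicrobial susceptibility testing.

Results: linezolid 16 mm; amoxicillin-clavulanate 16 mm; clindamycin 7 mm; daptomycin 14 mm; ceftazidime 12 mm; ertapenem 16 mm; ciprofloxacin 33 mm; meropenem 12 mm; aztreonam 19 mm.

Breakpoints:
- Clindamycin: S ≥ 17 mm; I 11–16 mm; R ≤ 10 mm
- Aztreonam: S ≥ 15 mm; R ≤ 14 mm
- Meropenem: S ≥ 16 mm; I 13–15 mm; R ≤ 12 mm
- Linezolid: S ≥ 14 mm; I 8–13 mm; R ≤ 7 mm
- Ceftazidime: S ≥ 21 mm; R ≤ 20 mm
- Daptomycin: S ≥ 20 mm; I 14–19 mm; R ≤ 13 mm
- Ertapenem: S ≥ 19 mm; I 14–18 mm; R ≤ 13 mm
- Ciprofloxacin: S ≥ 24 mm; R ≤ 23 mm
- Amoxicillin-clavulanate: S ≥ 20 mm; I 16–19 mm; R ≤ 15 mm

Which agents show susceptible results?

linezolid, ciprofloxacin, aztreonam

Linezolid: 16 mm is ≥ 14 mm — S
Amoxicillin-clavulanate: 16 mm is in 16–19 mm → intermediate
Clindamycin 7 mm: ≤ 10 mm — Resistant
Daptomycin 14 mm: in 14–19 mm ⇒ I
Ceftazidime: 12 mm is ≤ 20 mm — Resistant
Ertapenem: 16 mm is in 14–18 mm → I
Ciprofloxacin 33 mm: ≥ 24 mm → S
Meropenem 12 mm: ≤ 12 mm → R
Aztreonam: 19 mm is ≥ 15 mm ⇒ susceptible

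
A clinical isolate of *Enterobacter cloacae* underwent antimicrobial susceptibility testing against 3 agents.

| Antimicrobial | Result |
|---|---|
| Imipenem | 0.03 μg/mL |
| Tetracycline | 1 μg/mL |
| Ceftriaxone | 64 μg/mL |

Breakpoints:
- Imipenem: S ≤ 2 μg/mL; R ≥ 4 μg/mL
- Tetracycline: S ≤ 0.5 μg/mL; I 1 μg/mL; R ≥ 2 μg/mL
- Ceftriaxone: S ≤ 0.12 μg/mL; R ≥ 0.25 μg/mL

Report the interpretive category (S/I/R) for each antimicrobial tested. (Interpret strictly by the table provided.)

Imipenem (0.03 μg/mL) ≤ 2 μg/mL → S
Tetracycline: 1 μg/mL is = 1 μg/mL — intermediate
Ceftriaxone (64 μg/mL) ≥ 0.25 μg/mL — resistant

S, I, R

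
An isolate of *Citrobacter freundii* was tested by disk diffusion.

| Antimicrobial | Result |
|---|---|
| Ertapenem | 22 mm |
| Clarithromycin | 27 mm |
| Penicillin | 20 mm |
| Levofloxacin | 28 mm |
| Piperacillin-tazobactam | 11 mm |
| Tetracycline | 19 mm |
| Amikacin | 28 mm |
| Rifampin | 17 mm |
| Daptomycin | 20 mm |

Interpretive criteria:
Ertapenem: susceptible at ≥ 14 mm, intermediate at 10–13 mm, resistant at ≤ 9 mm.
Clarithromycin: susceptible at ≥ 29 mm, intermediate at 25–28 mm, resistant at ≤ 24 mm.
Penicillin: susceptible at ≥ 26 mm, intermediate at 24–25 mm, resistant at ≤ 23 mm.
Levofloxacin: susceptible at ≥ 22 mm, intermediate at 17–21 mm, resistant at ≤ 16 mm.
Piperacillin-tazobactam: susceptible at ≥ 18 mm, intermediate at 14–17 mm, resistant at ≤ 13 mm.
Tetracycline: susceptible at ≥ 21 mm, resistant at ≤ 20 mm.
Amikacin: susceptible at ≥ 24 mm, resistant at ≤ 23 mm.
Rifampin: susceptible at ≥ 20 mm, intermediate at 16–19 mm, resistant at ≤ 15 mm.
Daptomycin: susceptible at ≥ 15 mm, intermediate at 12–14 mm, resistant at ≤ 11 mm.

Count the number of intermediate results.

Ertapenem (22 mm) ≥ 14 mm ⇒ susceptible
Clarithromycin 27 mm: in 25–28 mm — I
Penicillin (20 mm) ≤ 23 mm — Resistant
Levofloxacin (28 mm) ≥ 22 mm → S
Piperacillin-tazobactam: 11 mm is ≤ 13 mm → R
Tetracycline: 19 mm is ≤ 20 mm → resistant
Amikacin: 28 mm is ≥ 24 mm — susceptible
Rifampin 17 mm: in 16–19 mm → I
Daptomycin (20 mm) ≥ 15 mm ⇒ Susceptible
Intermediate: 2

2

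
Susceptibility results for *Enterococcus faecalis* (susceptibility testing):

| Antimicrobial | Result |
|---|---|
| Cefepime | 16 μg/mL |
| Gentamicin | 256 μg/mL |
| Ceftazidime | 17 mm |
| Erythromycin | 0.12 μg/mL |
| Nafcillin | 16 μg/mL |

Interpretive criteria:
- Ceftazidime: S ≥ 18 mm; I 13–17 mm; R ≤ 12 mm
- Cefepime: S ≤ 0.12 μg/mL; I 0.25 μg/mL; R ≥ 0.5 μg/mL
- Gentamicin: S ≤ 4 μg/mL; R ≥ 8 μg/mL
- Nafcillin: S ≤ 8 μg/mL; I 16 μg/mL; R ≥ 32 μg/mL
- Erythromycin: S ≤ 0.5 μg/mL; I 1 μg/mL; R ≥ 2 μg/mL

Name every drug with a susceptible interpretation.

erythromycin

Cefepime 16 μg/mL: ≥ 0.5 μg/mL ⇒ Resistant
Gentamicin 256 μg/mL: ≥ 8 μg/mL → R
Ceftazidime: 17 mm is in 13–17 mm ⇒ I
Erythromycin: 0.12 μg/mL is ≤ 0.5 μg/mL — susceptible
Nafcillin: 16 μg/mL is = 16 μg/mL → intermediate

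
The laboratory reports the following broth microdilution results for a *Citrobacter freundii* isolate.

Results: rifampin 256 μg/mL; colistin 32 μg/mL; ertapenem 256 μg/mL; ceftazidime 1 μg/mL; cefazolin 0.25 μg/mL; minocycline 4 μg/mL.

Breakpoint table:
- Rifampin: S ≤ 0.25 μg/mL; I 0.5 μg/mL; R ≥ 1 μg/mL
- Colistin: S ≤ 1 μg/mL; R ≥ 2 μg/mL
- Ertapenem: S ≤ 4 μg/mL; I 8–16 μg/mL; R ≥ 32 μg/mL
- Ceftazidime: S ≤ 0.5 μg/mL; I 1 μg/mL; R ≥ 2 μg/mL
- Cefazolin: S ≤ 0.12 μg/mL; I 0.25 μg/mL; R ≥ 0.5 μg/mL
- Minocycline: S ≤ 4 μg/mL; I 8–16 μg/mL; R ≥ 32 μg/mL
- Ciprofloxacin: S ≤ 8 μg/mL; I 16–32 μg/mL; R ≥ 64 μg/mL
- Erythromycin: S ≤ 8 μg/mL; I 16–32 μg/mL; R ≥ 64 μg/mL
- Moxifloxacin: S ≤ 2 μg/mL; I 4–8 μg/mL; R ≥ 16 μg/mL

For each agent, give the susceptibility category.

R, R, R, I, I, S

Rifampin (256 μg/mL) ≥ 1 μg/mL — Resistant
Colistin 32 μg/mL: ≥ 2 μg/mL — resistant
Ertapenem 256 μg/mL: ≥ 32 μg/mL — Resistant
Ceftazidime: 1 μg/mL is = 1 μg/mL → intermediate
Cefazolin (0.25 μg/mL) = 0.25 μg/mL ⇒ intermediate
Minocycline: 4 μg/mL is ≤ 4 μg/mL ⇒ susceptible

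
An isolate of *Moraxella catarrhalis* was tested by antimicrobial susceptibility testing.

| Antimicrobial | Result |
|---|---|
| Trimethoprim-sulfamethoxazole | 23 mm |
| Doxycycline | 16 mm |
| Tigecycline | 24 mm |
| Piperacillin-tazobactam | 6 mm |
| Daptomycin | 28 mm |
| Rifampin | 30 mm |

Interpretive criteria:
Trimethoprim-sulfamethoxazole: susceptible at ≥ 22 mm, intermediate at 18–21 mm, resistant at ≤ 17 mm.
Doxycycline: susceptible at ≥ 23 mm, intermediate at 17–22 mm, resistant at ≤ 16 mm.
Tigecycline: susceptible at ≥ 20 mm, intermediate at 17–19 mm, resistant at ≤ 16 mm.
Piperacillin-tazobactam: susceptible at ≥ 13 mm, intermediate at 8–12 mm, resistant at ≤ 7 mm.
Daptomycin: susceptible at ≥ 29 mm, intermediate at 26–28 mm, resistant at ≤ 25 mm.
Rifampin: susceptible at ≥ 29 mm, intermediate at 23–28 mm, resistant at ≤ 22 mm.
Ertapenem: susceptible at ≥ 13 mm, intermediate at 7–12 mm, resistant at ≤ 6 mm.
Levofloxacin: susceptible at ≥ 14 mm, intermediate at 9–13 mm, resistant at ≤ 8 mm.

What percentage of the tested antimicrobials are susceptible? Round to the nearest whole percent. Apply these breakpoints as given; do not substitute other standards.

Trimethoprim-sulfamethoxazole 23 mm: ≥ 22 mm ⇒ S
Doxycycline (16 mm) ≤ 16 mm → R
Tigecycline: 24 mm is ≥ 20 mm — S
Piperacillin-tazobactam (6 mm) ≤ 7 mm — R
Daptomycin 28 mm: in 26–28 mm → Intermediate
Rifampin 30 mm: ≥ 29 mm — Susceptible
Susceptible: 3/6

50%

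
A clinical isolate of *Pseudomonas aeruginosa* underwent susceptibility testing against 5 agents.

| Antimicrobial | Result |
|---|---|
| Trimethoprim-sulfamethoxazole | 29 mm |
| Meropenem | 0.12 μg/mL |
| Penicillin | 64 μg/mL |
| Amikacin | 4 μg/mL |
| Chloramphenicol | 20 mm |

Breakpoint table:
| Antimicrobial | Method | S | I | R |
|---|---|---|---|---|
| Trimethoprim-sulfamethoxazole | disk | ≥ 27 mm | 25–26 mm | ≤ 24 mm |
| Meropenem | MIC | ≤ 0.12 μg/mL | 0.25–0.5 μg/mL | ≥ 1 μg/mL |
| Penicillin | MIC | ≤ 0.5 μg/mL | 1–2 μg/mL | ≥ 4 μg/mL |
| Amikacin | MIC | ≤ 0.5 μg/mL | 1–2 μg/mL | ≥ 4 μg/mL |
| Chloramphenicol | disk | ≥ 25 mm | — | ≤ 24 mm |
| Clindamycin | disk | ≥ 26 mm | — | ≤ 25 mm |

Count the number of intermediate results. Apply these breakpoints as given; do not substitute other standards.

0

Trimethoprim-sulfamethoxazole: 29 mm is ≥ 27 mm → Susceptible
Meropenem 0.12 μg/mL: ≤ 0.12 μg/mL → Susceptible
Penicillin (64 μg/mL) ≥ 4 μg/mL — resistant
Amikacin 4 μg/mL: ≥ 4 μg/mL → Resistant
Chloramphenicol 20 mm: ≤ 24 mm → R
Intermediate: 0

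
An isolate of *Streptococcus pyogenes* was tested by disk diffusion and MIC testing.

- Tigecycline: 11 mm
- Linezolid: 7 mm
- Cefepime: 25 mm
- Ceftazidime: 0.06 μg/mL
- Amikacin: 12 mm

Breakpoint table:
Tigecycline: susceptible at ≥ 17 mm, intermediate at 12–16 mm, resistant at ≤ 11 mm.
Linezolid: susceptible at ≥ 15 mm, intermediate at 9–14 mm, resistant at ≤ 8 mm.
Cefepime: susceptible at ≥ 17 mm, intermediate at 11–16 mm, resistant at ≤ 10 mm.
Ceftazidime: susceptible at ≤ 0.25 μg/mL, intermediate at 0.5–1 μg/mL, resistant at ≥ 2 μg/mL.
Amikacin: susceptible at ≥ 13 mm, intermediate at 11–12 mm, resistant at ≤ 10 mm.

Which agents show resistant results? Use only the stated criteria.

Tigecycline (11 mm) ≤ 11 mm → resistant
Linezolid: 7 mm is ≤ 8 mm — Resistant
Cefepime (25 mm) ≥ 17 mm ⇒ susceptible
Ceftazidime: 0.06 μg/mL is ≤ 0.25 μg/mL — Susceptible
Amikacin: 12 mm is in 11–12 mm — intermediate

tigecycline, linezolid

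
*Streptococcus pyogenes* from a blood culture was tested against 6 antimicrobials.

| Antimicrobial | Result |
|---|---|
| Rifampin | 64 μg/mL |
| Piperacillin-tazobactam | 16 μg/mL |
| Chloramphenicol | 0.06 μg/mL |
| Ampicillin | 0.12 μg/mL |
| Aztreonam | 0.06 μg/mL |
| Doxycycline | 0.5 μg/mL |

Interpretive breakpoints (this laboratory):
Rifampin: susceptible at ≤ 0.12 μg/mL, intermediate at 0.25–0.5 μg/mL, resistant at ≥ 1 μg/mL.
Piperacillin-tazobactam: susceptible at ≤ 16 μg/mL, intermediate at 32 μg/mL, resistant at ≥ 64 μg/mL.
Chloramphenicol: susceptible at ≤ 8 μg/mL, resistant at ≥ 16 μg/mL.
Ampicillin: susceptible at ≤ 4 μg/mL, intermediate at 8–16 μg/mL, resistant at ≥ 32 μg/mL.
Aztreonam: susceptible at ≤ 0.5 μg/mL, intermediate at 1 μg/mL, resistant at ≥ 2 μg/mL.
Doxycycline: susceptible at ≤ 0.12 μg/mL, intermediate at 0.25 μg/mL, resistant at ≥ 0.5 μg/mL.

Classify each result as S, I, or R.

R, S, S, S, S, R

Rifampin (64 μg/mL) ≥ 1 μg/mL ⇒ Resistant
Piperacillin-tazobactam (16 μg/mL) ≤ 16 μg/mL ⇒ Susceptible
Chloramphenicol (0.06 μg/mL) ≤ 8 μg/mL — susceptible
Ampicillin (0.12 μg/mL) ≤ 4 μg/mL — susceptible
Aztreonam 0.06 μg/mL: ≤ 0.5 μg/mL → Susceptible
Doxycycline: 0.5 μg/mL is ≥ 0.5 μg/mL — R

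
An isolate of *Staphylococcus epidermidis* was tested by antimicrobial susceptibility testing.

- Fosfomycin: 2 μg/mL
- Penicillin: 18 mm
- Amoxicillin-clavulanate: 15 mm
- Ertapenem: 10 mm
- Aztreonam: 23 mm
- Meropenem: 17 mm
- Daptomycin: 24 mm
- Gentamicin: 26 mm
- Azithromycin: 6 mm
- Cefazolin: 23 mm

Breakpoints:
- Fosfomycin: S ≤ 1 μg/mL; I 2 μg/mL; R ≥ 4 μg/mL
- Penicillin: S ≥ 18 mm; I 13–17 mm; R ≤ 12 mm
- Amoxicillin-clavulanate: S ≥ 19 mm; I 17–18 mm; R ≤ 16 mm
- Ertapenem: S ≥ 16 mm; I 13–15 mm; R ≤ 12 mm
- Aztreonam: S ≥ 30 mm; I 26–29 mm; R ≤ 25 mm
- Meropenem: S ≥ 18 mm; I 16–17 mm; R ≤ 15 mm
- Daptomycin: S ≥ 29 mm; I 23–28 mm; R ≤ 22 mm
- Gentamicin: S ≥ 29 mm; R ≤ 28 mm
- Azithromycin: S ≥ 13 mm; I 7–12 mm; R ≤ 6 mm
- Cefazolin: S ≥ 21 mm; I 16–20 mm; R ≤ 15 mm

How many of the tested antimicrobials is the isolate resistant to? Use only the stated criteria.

Fosfomycin (2 μg/mL) = 2 μg/mL — I
Penicillin: 18 mm is ≥ 18 mm ⇒ susceptible
Amoxicillin-clavulanate (15 mm) ≤ 16 mm ⇒ Resistant
Ertapenem: 10 mm is ≤ 12 mm → R
Aztreonam (23 mm) ≤ 25 mm ⇒ Resistant
Meropenem 17 mm: in 16–17 mm → intermediate
Daptomycin: 24 mm is in 23–28 mm — Intermediate
Gentamicin: 26 mm is ≤ 28 mm ⇒ Resistant
Azithromycin: 6 mm is ≤ 6 mm → R
Cefazolin 23 mm: ≥ 21 mm → Susceptible
Resistant: 5

5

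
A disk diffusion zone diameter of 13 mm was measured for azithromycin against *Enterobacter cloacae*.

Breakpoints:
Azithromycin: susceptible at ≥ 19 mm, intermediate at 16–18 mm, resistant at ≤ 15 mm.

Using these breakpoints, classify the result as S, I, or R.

Azithromycin: 13 mm is ≤ 15 mm — R

Resistant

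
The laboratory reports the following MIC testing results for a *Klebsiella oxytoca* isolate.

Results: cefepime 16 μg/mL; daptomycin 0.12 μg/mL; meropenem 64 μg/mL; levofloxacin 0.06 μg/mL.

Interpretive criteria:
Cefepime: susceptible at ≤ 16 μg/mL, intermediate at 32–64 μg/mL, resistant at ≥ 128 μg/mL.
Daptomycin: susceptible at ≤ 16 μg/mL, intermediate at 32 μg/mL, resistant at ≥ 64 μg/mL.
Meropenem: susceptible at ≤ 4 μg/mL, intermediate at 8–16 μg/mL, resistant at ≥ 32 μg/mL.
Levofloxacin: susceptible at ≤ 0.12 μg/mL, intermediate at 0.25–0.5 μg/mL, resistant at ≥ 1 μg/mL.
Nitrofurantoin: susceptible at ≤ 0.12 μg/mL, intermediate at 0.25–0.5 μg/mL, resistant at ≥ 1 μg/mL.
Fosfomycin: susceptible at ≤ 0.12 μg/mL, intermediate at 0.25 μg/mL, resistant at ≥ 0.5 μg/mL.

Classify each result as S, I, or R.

Cefepime 16 μg/mL: ≤ 16 μg/mL — Susceptible
Daptomycin 0.12 μg/mL: ≤ 16 μg/mL ⇒ S
Meropenem 64 μg/mL: ≥ 32 μg/mL ⇒ R
Levofloxacin: 0.06 μg/mL is ≤ 0.12 μg/mL ⇒ Susceptible

S, S, R, S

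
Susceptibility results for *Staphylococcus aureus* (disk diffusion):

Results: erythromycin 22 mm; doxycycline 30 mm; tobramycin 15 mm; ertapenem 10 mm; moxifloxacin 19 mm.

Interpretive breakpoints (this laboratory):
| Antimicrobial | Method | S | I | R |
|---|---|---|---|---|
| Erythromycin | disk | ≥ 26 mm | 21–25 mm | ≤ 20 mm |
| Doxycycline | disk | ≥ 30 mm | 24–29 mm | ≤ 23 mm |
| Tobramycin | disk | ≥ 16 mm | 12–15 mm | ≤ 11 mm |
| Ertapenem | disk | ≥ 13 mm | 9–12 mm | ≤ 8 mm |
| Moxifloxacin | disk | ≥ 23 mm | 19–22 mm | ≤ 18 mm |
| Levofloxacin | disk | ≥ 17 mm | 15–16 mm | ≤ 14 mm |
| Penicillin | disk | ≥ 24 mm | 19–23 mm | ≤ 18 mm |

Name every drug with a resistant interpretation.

none

Erythromycin 22 mm: in 21–25 mm — I
Doxycycline (30 mm) ≥ 30 mm → S
Tobramycin 15 mm: in 12–15 mm ⇒ intermediate
Ertapenem (10 mm) in 9–12 mm ⇒ intermediate
Moxifloxacin: 19 mm is in 19–22 mm — I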